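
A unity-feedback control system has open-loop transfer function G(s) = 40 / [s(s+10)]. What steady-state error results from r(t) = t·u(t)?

One free integrator in G(s): this is a type 1 system.
K_v = lim_{s→0} s·G(s) = 40 / (10) = 4.
e_ss = 1/K_v = 1/4 = 0.25.

0.25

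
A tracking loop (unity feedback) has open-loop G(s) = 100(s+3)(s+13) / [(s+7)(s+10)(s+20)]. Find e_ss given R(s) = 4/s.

The open loop has no poles at the origin → type 0 system.
K_p = lim_{s→0} G(s) = 100·3·13 / (7·10·20) = 39/14.
e_ss = 4/(1 + K_p) = 4/(53/14) = 56/53.

56/53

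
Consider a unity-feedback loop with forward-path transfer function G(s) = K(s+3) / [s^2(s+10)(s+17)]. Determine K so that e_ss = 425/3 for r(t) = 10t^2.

G(s) has two factors of s in the denominator, so the system is type 2.
K_a = lim_{s→0} s^2·G(s) = K·3 / (10·17) = (3/170)·K.
e_ss = 20/K_a = 425/3 ⇒ K_a = 12/85 ⇒ K = (12/85)/(3/170) = 8.

8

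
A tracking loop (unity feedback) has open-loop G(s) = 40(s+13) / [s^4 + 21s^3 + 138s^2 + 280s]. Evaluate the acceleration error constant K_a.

Factoring s from the denominator leaves a polynomial with constant term 280, so the system is type 1.
K_a = lim_{s→0} s^2·G(s) = 0 (the extra factor of s kills the finite limit).

0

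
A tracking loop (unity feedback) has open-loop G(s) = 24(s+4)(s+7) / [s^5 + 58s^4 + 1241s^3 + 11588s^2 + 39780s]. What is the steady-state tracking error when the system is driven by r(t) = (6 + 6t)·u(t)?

9945/28

Factoring s from the denominator leaves a polynomial with constant term 39780, so the system is type 1. Taking each input component in turn:
  • 6: tracked with zero error.
  • 6t: e_ss = 6/K_v with K_v=56/3315 → 9945/28.
Total e_ss = 9945/28.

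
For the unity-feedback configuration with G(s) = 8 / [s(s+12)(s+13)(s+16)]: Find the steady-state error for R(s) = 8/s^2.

2496

System type = 1 (one pole at s=0).
K_v = lim_{s→0} s·G(s) = 8 / (12·13·16) = 1/312.
e_ss = 8/K_v = 8/(1/312) = 2496.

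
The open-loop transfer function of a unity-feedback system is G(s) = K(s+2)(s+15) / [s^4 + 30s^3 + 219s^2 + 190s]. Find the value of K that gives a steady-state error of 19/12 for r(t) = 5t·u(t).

20

Factoring s from the denominator leaves a polynomial with constant term 190, so the system is type 1.
K_v = lim_{s→0} s·G(s) = K·2·15 / 190 = (3/19)·K.
e_ss = 5/K_v = 19/12 ⇒ K_v = 60/19 ⇒ K = (60/19)/(3/19) = 20.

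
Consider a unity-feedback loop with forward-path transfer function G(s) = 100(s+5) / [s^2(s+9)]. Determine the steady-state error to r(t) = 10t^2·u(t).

System type = 2 (two poles at s=0).
K_a = lim_{s→0} s^2·G(s) = 100·5 / (9) = 500/9.
r(t) = 10t^2 gives R(s) = 20/s^3.
e_ss = 20/K_a = 20/(500/9) = 0.36.

0.36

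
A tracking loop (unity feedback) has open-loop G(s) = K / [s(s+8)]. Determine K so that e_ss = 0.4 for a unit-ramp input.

System type = 1 (one pole at s=0).
K_v = lim_{s→0} s·G(s) = K / (8) = 0.125·K.
e_ss = 1/K_v = 0.4 ⇒ K_v = 2.5 ⇒ K = 2.5/0.125 = 20.

20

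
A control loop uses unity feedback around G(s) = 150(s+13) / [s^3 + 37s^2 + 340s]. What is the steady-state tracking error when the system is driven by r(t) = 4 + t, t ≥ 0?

The denominator has no term below 340s — 1 pole at s=0, type 1. Taking each input component in turn:
  • 4: tracked with zero error.
  • t: e_ss = 1/K_v with K_v=195/34 → 34/195.
Total e_ss = 34/195.

34/195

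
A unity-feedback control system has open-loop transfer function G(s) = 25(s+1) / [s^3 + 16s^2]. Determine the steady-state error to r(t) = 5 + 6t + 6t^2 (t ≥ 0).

7.68

The denominator has no term below 16s^2 — 2 poles at s=0, type 2. Taking each input component in turn:
  • 5: tracked with zero error.
  • 6t: tracked with zero error.
  • 6t^2: e_ss = 12/K_a with K_a=1.5625 → 7.68.
Total e_ss = 7.68.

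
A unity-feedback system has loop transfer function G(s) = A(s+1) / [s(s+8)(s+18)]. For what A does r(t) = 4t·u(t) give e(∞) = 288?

2

System type = 1 (one pole at s=0).
K_v = lim_{s→0} s·G(s) = A·1 / (8·18) = (1/144)·A.
e_ss = 4/K_v = 288 ⇒ K_v = 1/72 ⇒ A = (1/72)/(1/144) = 2.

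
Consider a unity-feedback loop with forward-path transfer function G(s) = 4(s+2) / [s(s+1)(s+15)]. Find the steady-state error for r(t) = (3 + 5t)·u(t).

One free integrator in G(s): this is a type 1 system. By superposition:
  • 3: tracked with zero error.
  • 5t: e_ss = 5/K_v with K_v=8/15 → 9.375.
Total e_ss = 9.375.

9.375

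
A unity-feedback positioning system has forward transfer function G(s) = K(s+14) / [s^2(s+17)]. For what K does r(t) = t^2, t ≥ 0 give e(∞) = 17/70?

10

The open loop has two poles at the origin → type 2 system.
K_a = lim_{s→0} s^2·G(s) = K·14 / (17) = (14/17)·K.
e_ss = 2/K_a = 17/70 ⇒ K_a = 140/17 ⇒ K = (140/17)/(14/17) = 10.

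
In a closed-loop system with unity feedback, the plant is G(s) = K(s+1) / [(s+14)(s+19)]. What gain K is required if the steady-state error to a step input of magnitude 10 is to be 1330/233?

200

G(s) has no factors of s in the denominator, so the system is type 0.
K_p = lim_{s→0} G(s) = K·1 / (14·19) = (1/266)·K.
e_ss = 10/(1 + K_p) = 1330/233 ⇒ 1 + (1/266)·K = 233/133 ⇒ K = 200.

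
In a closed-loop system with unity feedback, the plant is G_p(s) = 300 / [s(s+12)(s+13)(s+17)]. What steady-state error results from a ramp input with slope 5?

44.2

The open loop has one pole at the origin → type 1 system.
K_v = lim_{s→0} s·G_p(s) = 300 / (12·13·17) = 25/221.
e_ss = 5/K_v = 5/(25/221) = 44.2.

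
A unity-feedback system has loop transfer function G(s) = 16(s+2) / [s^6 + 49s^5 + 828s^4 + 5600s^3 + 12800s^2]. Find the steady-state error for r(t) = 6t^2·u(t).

4800

The denominator has no term below 12800s^2 — 2 poles at s=0, type 2.
K_a = lim_{s→0} s^2·G(s) = 16·2 / 12800 = 0.0025.
r(t) = 6t^2 gives R(s) = 12/s^3.
e_ss = 12/K_a = 12/0.0025 = 4800.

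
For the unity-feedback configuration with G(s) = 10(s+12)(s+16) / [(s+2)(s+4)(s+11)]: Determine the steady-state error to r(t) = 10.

System type = 0 (no poles at s=0).
K_p = lim_{s→0} G(s) = 10·12·16 / (2·4·11) = 240/11.
e_ss = 10/(1 + K_p) = 10/(251/11) = 110/251.

110/251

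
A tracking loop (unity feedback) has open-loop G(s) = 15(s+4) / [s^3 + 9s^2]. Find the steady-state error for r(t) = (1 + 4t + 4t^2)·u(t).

1.2

Lowest-order denominator term is 9s^2, so the open loop has 2 poles at the origin → type 2 system. Treating each term separately:
  • 1: tracked with zero error.
  • 4t: tracked with zero error.
  • 4t^2: e_ss = 8/K_a with K_a=20/3 → 1.2.
Total e_ss = 1.2.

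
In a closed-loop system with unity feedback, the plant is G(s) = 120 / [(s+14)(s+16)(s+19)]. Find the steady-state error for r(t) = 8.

4256/547

No free integrators in G(s): this is a type 0 system.
K_p = lim_{s→0} G(s) = 120 / (14·16·19) = 15/532.
e_ss = 8/(1 + K_p) = 8/(547/532) = 4256/547.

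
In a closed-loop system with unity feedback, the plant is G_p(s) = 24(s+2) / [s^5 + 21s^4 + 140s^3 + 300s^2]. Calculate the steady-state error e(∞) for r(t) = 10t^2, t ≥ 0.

Lowest-order denominator term is 300s^2, so the open loop has 2 poles at the origin → type 2 system.
K_a = lim_{s→0} s^2·G_p(s) = 24·2 / 300 = 0.16.
r(t) = 10t^2 gives R(s) = 20/s^3.
e_ss = 20/K_a = 20/0.16 = 125.

125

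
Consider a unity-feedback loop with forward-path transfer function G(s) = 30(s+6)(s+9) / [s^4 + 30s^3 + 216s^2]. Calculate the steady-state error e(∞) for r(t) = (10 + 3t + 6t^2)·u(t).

1.6

Lowest-order denominator term is 216s^2, so the open loop has 2 poles at the origin → type 2 system. Taking each input component in turn:
  • 10: tracked with zero error.
  • 3t: tracked with zero error.
  • 6t^2: e_ss = 12/K_a with K_a=7.5 → 1.6.
Total e_ss = 1.6.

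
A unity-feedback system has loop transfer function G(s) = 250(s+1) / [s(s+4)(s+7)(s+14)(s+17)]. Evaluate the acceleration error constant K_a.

0

The open loop has one pole at the origin → type 1 system.
K_a = lim_{s→0} s^2·G(s) = 0 (the extra factor of s kills the finite limit).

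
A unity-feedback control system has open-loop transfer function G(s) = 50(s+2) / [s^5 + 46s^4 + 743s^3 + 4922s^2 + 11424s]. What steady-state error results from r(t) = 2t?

The denominator has no term below 11424s — 1 pole at s=0, type 1.
K_v = lim_{s→0} s·G(s) = 50·2 / 11424 = 25/2856.
e_ss = 2/K_v = 2/(25/2856) = 228.48.

228.48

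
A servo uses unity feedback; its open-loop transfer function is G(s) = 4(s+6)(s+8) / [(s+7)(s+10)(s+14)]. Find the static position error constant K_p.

48/245

No free integrators in G(s): this is a type 0 system.
K_p = lim_{s→0} G(s) = 4·6·8 / (7·10·14) = 48/245.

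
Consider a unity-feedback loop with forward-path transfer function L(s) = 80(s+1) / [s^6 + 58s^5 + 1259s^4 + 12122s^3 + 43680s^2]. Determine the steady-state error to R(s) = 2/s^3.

Lowest-order denominator term is 43680s^2, so the open loop has 2 poles at the origin → type 2 system.
K_a = lim_{s→0} s^2·L(s) = 80·1 / 43680 = 1/546.
r(t) = t^2 gives R(s) = 2/s^3.
e_ss = 2/K_a = 2/(1/546) = 1092.

1092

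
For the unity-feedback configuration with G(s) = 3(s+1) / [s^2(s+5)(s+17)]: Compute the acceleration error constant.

The open loop has two poles at the origin → type 2 system.
K_a = lim_{s→0} s^2·G(s) = 3·1 / (5·17) = 3/85.

3/85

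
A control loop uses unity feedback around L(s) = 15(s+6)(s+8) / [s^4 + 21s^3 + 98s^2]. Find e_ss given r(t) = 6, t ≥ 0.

0

Lowest-order denominator term is 98s^2, so the open loop has 2 poles at the origin → type 2 system.
K_p = ∞ for a type-2 system; e_ss to a step is zero.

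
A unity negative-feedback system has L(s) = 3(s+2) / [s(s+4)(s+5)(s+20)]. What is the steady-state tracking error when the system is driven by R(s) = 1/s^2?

L(s) has one factor of s in the denominator, so the system is type 1.
K_v = lim_{s→0} s·L(s) = 3·2 / (4·5·20) = 0.015.
e_ss = 1/K_v = 1/0.015 = 200/3.

200/3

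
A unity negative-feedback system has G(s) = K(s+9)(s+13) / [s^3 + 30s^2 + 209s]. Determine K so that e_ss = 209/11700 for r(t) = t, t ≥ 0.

100

The denominator has no term below 209s — 1 pole at s=0, type 1.
K_v = lim_{s→0} s·G(s) = K·9·13 / 209 = (117/209)·K.
e_ss = 1/K_v = 209/11700 ⇒ K_v = 11700/209 ⇒ K = (11700/209)/(117/209) = 100.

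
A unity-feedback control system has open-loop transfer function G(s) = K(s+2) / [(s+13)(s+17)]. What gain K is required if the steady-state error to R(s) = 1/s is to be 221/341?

The open loop has no poles at the origin → type 0 system.
K_p = lim_{s→0} G(s) = K·2 / (13·17) = (2/221)·K.
e_ss = 1/(1 + K_p) = 221/341 ⇒ 1 + (2/221)·K = 341/221 ⇒ K = 60.

60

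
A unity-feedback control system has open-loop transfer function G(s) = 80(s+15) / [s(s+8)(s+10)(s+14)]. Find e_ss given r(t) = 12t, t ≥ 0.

11.2

The open loop has one pole at the origin → type 1 system.
K_v = lim_{s→0} s·G(s) = 80·15 / (8·10·14) = 15/14.
e_ss = 12/K_v = 12/(15/14) = 11.2.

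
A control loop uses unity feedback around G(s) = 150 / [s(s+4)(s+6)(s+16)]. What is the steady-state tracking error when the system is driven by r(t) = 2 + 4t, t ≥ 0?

G(s) has one factor of s in the denominator, so the system is type 1. Taking each input component in turn:
  • 2: tracked with zero error.
  • 4t: e_ss = 4/K_v with K_v=25/64 → 10.24.
Total e_ss = 10.24.

10.24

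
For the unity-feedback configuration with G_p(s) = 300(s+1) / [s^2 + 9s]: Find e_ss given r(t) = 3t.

Lowest-order denominator term is 9s, so the open loop has 1 pole at the origin → type 1 system.
K_v = lim_{s→0} s·G_p(s) = 300·1 / 9 = 100/3.
e_ss = 3/K_v = 3/(100/3) = 0.09.

0.09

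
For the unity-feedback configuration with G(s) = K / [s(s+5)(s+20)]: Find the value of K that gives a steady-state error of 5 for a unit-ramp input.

The open loop has one pole at the origin → type 1 system.
K_v = lim_{s→0} s·G(s) = K / (5·20) = 0.01·K.
e_ss = 1/K_v = 5 ⇒ K_v = 0.2 ⇒ K = 0.2/0.01 = 20.

20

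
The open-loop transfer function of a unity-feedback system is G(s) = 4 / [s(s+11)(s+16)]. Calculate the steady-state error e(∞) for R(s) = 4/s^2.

176

System type = 1 (one pole at s=0).
K_v = lim_{s→0} s·G(s) = 4 / (11·16) = 1/44.
e_ss = 4/K_v = 4/(1/44) = 176.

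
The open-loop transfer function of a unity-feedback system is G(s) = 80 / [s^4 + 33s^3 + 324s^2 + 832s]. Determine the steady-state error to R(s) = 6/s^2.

62.4

Factoring s from the denominator leaves a polynomial with constant term 832, so the system is type 1.
K_v = lim_{s→0} s·G(s) = 80 / 832 = 5/52.
e_ss = 6/K_v = 6/(5/52) = 62.4.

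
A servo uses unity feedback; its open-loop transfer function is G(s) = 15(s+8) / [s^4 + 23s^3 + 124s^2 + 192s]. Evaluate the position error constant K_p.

infinity

K_p = lim_{s→0} G(s); with 1 pole at the origin the limit diverges, so K_p = ∞.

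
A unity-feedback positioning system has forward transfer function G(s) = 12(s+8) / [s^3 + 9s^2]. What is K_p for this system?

infinity

K_p = lim_{s→0} G(s); with 2 poles at the origin the limit diverges, so K_p = ∞.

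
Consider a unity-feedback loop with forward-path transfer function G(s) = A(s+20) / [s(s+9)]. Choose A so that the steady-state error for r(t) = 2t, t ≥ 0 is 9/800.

System type = 1 (one pole at s=0).
K_v = lim_{s→0} s·G(s) = A·20 / (9) = (20/9)·A.
e_ss = 2/K_v = 9/800 ⇒ K_v = 1600/9 ⇒ A = (1600/9)/(20/9) = 80.

80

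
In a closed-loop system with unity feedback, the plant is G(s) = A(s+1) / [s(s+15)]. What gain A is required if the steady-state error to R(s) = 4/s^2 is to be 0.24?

250

The open loop has one pole at the origin → type 1 system.
K_v = lim_{s→0} s·G(s) = A·1 / (15) = (1/15)·A.
e_ss = 4/K_v = 0.24 ⇒ K_v = 50/3 ⇒ A = (50/3)/(1/15) = 250.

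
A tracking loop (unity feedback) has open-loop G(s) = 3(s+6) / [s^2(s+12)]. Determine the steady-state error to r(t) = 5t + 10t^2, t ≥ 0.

System type = 2 (two poles at s=0). By superposition:
  • 5t: tracked with zero error.
  • 10t^2: e_ss = 20/K_a with K_a=1.5 → 40/3.
Total e_ss = 40/3.

40/3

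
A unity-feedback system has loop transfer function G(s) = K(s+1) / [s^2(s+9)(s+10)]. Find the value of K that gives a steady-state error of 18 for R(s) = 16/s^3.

80

The open loop has two poles at the origin → type 2 system.
K_a = lim_{s→0} s^2·G(s) = K·1 / (9·10) = (1/90)·K.
e_ss = 16/K_a = 18 ⇒ K_a = 8/9 ⇒ K = (8/9)/(1/90) = 80.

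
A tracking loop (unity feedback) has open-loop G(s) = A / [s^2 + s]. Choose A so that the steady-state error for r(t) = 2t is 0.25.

Factoring s from the denominator leaves a polynomial with constant term 1, so the system is type 1.
K_v = lim_{s→0} s·G(s) = A / 1 = 1·A.
e_ss = 2/K_v = 0.25 ⇒ K_v = 8 ⇒ A = 8/1 = 8.

8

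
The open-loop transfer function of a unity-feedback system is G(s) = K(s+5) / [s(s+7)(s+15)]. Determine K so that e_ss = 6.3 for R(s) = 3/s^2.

10

G(s) has one factor of s in the denominator, so the system is type 1.
K_v = lim_{s→0} s·G(s) = K·5 / (7·15) = (1/21)·K.
e_ss = 3/K_v = 6.3 ⇒ K_v = 10/21 ⇒ K = (10/21)/(1/21) = 10.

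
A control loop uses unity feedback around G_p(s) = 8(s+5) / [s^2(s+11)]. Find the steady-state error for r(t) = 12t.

Two free integrators in G_p(s): this is a type 2 system.
K_v = ∞ for a type-2 system; e_ss to a ramp is zero.

0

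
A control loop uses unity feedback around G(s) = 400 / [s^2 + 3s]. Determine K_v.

The denominator has no term below 3s — 1 pole at s=0, type 1.
K_v = lim_{s→0} s·G(s) = 400 / 3 = 400/3.

400/3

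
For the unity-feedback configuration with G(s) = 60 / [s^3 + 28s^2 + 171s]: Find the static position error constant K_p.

K_p = lim_{s→0} G(s); with 1 pole at the origin the limit diverges, so K_p = ∞.

infinity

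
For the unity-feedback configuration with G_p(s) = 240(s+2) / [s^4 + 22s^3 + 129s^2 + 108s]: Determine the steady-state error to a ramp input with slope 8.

1.8

Lowest-order denominator term is 108s, so the open loop has 1 pole at the origin → type 1 system.
K_v = lim_{s→0} s·G_p(s) = 240·2 / 108 = 40/9.
e_ss = 8/K_v = 8/(40/9) = 1.8.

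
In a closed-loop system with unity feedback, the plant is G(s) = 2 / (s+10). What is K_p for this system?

0.2

The open loop has no poles at the origin → type 0 system.
K_p = lim_{s→0} G(s) = 2 / (10) = 0.2.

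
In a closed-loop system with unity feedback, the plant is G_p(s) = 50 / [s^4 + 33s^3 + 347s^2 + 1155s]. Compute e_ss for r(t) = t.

23.1

Lowest-order denominator term is 1155s, so the open loop has 1 pole at the origin → type 1 system.
K_v = lim_{s→0} s·G_p(s) = 50 / 1155 = 10/231.
e_ss = 1/K_v = 1/(10/231) = 23.1.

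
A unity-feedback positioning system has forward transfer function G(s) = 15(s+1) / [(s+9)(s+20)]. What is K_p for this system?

G(s) has no factors of s in the denominator, so the system is type 0.
K_p = lim_{s→0} G(s) = 15·1 / (9·20) = 1/12.

1/12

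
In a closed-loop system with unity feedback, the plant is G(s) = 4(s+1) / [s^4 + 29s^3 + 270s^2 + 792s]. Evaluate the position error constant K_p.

K_p = lim_{s→0} G(s); with 1 pole at the origin the limit diverges, so K_p = ∞.

infinity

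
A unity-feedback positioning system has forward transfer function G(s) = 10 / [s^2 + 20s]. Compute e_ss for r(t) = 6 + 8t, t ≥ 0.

Lowest-order denominator term is 20s, so the open loop has 1 pole at the origin → type 1 system. Taking each input component in turn:
  • 6: tracked with zero error.
  • 8t: e_ss = 8/K_v with K_v=0.5 → 16.
Total e_ss = 16.

16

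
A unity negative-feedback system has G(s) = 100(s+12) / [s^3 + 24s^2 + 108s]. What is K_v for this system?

Lowest-order denominator term is 108s, so the open loop has 1 pole at the origin → type 1 system.
K_v = lim_{s→0} s·G(s) = 100·12 / 108 = 100/9.

100/9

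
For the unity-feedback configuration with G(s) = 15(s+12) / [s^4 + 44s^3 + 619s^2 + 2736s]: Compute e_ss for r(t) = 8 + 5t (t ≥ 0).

Lowest-order denominator term is 2736s, so the open loop has 1 pole at the origin → type 1 system. Treating each term separately:
  • 8: tracked with zero error.
  • 5t: e_ss = 5/K_v with K_v=5/76 → 76.
Total e_ss = 76.

76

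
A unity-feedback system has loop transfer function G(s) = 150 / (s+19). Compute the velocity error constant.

System type = 0 (no poles at s=0).
K_v = lim_{s→0} s·G(s) = 0 (the extra factor of s kills the finite limit).

0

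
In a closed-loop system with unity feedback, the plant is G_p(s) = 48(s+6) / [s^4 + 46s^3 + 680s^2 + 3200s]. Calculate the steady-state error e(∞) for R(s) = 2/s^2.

The denominator has no term below 3200s — 1 pole at s=0, type 1.
K_v = lim_{s→0} s·G_p(s) = 48·6 / 3200 = 0.09.
e_ss = 2/K_v = 2/0.09 = 200/9.

200/9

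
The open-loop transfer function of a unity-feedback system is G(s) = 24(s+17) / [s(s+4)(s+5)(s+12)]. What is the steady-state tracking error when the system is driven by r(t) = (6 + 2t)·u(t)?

One free integrator in G(s): this is a type 1 system. By superposition:
  • 6: tracked with zero error.
  • 2t: e_ss = 2/K_v with K_v=1.7 → 20/17.
Total e_ss = 20/17.

20/17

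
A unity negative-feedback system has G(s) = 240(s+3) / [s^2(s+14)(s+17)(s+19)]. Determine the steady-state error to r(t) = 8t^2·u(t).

4522/45

System type = 2 (two poles at s=0).
K_a = lim_{s→0} s^2·G(s) = 240·3 / (14·17·19) = 360/2261.
r(t) = 8t^2 gives R(s) = 16/s^3.
e_ss = 16/K_a = 16/(360/2261) = 4522/45.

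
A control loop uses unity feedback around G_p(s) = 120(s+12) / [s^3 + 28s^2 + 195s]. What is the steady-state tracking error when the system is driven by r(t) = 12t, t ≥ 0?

Lowest-order denominator term is 195s, so the open loop has 1 pole at the origin → type 1 system.
K_v = lim_{s→0} s·G_p(s) = 120·12 / 195 = 96/13.
e_ss = 12/K_v = 12/(96/13) = 1.625.

1.625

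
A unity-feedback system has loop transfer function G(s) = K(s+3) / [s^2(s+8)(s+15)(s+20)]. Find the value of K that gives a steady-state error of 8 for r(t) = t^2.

200

The open loop has two poles at the origin → type 2 system.
K_a = lim_{s→0} s^2·G(s) = K·3 / (8·15·20) = (1/800)·K.
e_ss = 2/K_a = 8 ⇒ K_a = 0.25 ⇒ K = 0.25/(1/800) = 200.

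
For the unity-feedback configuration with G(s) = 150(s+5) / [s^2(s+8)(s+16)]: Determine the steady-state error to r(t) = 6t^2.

2.048

System type = 2 (two poles at s=0).
K_a = lim_{s→0} s^2·G(s) = 150·5 / (8·16) = 375/64.
r(t) = 6t^2 gives R(s) = 12/s^3.
e_ss = 12/K_a = 12/(375/64) = 2.048.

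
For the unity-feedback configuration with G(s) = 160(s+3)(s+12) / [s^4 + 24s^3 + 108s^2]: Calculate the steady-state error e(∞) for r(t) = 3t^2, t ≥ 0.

Lowest-order denominator term is 108s^2, so the open loop has 2 poles at the origin → type 2 system.
K_a = lim_{s→0} s^2·G(s) = 160·3·12 / 108 = 160/3.
r(t) = 3t^2 gives R(s) = 6/s^3.
e_ss = 6/K_a = 6/(160/3) = 0.1125.

0.1125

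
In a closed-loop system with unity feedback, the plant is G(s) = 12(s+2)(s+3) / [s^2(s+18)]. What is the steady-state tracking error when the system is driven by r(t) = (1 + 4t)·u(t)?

0

G(s) has two factors of s in the denominator, so the system is type 2. Treating each term separately:
  • 1: tracked with zero error.
  • 4t: tracked with zero error.
Total e_ss = 0.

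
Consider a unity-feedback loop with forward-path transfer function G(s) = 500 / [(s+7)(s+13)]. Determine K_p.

G(s) has no factors of s in the denominator, so the system is type 0.
K_p = lim_{s→0} G(s) = 500 / (7·13) = 500/91.

500/91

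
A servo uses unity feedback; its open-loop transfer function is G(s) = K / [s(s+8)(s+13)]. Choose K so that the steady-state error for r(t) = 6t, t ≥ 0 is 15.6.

40

G(s) has one factor of s in the denominator, so the system is type 1.
K_v = lim_{s→0} s·G(s) = K / (8·13) = (1/104)·K.
e_ss = 6/K_v = 15.6 ⇒ K_v = 5/13 ⇒ K = (5/13)/(1/104) = 40.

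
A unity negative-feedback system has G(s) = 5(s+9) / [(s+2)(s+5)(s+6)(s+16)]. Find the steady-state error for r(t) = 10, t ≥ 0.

G(s) has no factors of s in the denominator, so the system is type 0.
K_p = lim_{s→0} G(s) = 5·9 / (2·5·6·16) = 3/64.
e_ss = 10/(1 + K_p) = 10/(67/64) = 640/67.

640/67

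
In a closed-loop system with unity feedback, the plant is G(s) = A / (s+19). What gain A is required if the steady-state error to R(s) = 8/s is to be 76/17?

15

No free integrators in G(s): this is a type 0 system.
K_p = lim_{s→0} G(s) = A / (19) = (1/19)·A.
e_ss = 8/(1 + K_p) = 76/17 ⇒ 1 + (1/19)·A = 34/19 ⇒ A = 15.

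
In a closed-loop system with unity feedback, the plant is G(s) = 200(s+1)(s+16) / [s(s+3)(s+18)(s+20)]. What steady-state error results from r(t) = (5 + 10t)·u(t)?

The open loop has one pole at the origin → type 1 system. By superposition:
  • 5: tracked with zero error.
  • 10t: e_ss = 10/K_v with K_v=80/27 → 3.375.
Total e_ss = 3.375.

3.375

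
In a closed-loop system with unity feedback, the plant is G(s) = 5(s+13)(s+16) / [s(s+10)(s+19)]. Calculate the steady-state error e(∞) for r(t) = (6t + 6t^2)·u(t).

The open loop has one pole at the origin → type 1 system. Taking each input component in turn:
  • 6t: e_ss = 6/K_v with K_v=104/19 → 57/52.
  • 6t^2: a type-1 system cannot track it, e_ss → ∞.
The unbounded component dominates.

infinity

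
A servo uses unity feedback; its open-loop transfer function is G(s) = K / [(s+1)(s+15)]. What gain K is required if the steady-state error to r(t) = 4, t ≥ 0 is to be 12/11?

40

The open loop has no poles at the origin → type 0 system.
K_p = lim_{s→0} G(s) = K / (1·15) = (1/15)·K.
e_ss = 4/(1 + K_p) = 12/11 ⇒ 1 + (1/15)·K = 11/3 ⇒ K = 40.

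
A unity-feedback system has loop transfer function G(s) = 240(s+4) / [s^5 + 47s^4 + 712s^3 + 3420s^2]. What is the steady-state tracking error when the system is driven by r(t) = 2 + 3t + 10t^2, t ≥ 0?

The denominator has no term below 3420s^2 — 2 poles at s=0, type 2. By superposition:
  • 2: tracked with zero error.
  • 3t: tracked with zero error.
  • 10t^2: e_ss = 20/K_a with K_a=16/57 → 71.25.
Total e_ss = 71.25.

71.25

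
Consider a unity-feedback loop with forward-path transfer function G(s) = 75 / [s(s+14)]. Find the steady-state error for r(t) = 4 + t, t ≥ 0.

14/75

The open loop has one pole at the origin → type 1 system. Taking each input component in turn:
  • 4: tracked with zero error.
  • t: e_ss = 1/K_v with K_v=75/14 → 14/75.
Total e_ss = 14/75.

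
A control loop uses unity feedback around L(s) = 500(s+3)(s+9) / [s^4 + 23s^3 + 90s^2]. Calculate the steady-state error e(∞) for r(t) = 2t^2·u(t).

Lowest-order denominator term is 90s^2, so the open loop has 2 poles at the origin → type 2 system.
K_a = lim_{s→0} s^2·L(s) = 500·3·9 / 90 = 150.
r(t) = 2t^2 gives R(s) = 4/s^3.
e_ss = 4/K_a = 4/150 = 2/75.

2/75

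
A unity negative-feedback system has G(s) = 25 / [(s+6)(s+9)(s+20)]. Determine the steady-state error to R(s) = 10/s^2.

infinity

The open loop has no poles at the origin → type 0 system.
K_v = lim_{s→0} s·G(s) = 0; the steady-state error to this ramp input grows without bound.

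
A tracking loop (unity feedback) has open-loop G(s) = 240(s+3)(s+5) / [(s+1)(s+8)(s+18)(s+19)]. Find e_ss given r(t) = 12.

57/11

No free integrators in G(s): this is a type 0 system.
K_p = lim_{s→0} G(s) = 240·3·5 / (1·8·18·19) = 25/19.
e_ss = 12/(1 + K_p) = 12/(44/19) = 57/11.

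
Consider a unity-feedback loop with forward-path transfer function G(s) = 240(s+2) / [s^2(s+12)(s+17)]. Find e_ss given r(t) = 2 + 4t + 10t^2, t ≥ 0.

8.5

System type = 2 (two poles at s=0). Taking each input component in turn:
  • 2: tracked with zero error.
  • 4t: tracked with zero error.
  • 10t^2: e_ss = 20/K_a with K_a=40/17 → 8.5.
Total e_ss = 8.5.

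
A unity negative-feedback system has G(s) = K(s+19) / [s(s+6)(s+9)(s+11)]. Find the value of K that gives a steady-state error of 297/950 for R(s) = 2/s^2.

System type = 1 (one pole at s=0).
K_v = lim_{s→0} s·G(s) = K·19 / (6·9·11) = (19/594)·K.
e_ss = 2/K_v = 297/950 ⇒ K_v = 1900/297 ⇒ K = (1900/297)/(19/594) = 200.

200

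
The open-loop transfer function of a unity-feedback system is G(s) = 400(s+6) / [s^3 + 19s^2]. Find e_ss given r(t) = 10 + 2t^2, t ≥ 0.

The denominator has no term below 19s^2 — 2 poles at s=0, type 2. By superposition:
  • 10: tracked with zero error.
  • 2t^2: e_ss = 4/K_a with K_a=2400/19 → 19/600.
Total e_ss = 19/600.

19/600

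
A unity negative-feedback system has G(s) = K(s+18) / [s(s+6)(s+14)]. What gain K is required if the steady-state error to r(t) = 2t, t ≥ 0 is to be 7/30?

40

One free integrator in G(s): this is a type 1 system.
K_v = lim_{s→0} s·G(s) = K·18 / (6·14) = (3/14)·K.
e_ss = 2/K_v = 7/30 ⇒ K_v = 60/7 ⇒ K = (60/7)/(3/14) = 40.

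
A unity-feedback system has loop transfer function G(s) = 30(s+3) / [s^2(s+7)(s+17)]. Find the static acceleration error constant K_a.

The open loop has two poles at the origin → type 2 system.
K_a = lim_{s→0} s^2·G(s) = 30·3 / (7·17) = 90/119.

90/119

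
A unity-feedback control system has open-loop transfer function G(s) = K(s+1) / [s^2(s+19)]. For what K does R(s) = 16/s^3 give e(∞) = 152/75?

150

G(s) has two factors of s in the denominator, so the system is type 2.
K_a = lim_{s→0} s^2·G(s) = K·1 / (19) = (1/19)·K.
e_ss = 16/K_a = 152/75 ⇒ K_a = 150/19 ⇒ K = (150/19)/(1/19) = 150.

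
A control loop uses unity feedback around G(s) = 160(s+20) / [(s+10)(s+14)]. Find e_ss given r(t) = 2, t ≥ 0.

No free integrators in G(s): this is a type 0 system.
K_p = lim_{s→0} G(s) = 160·20 / (10·14) = 160/7.
e_ss = 2/(1 + K_p) = 2/(167/7) = 14/167.

14/167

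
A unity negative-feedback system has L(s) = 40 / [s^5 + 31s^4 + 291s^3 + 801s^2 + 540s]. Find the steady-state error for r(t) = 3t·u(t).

40.5

Factoring s from the denominator leaves a polynomial with constant term 540, so the system is type 1.
K_v = lim_{s→0} s·L(s) = 40 / 540 = 2/27.
e_ss = 3/K_v = 3/(2/27) = 40.5.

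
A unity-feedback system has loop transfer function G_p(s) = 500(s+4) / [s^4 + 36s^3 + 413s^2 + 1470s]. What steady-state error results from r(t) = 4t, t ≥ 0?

2.94

Lowest-order denominator term is 1470s, so the open loop has 1 pole at the origin → type 1 system.
K_v = lim_{s→0} s·G_p(s) = 500·4 / 1470 = 200/147.
e_ss = 4/K_v = 4/(200/147) = 2.94.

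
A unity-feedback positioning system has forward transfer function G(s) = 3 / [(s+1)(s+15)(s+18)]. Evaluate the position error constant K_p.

1/90

G(s) has no factors of s in the denominator, so the system is type 0.
K_p = lim_{s→0} G(s) = 3 / (1·15·18) = 1/90.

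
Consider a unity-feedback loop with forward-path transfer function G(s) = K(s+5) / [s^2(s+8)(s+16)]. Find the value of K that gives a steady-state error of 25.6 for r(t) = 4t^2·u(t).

G(s) has two factors of s in the denominator, so the system is type 2.
K_a = lim_{s→0} s^2·G(s) = K·5 / (8·16) = (5/128)·K.
e_ss = 8/K_a = 25.6 ⇒ K_a = 0.3125 ⇒ K = 0.3125/(5/128) = 8.

8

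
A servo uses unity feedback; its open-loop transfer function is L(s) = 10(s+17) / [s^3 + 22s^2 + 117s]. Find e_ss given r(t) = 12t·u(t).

702/85

Factoring s from the denominator leaves a polynomial with constant term 117, so the system is type 1.
K_v = lim_{s→0} s·L(s) = 10·17 / 117 = 170/117.
e_ss = 12/K_v = 12/(170/117) = 702/85.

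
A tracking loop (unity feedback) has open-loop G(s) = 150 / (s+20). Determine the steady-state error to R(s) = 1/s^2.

infinity

No free integrators in G(s): this is a type 0 system.
K_v = lim_{s→0} s·G(s) = 0; the steady-state error to this ramp input grows without bound.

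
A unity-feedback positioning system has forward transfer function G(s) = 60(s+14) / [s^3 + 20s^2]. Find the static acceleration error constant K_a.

The denominator has no term below 20s^2 — 2 poles at s=0, type 2.
K_a = lim_{s→0} s^2·G(s) = 60·14 / 20 = 42.

42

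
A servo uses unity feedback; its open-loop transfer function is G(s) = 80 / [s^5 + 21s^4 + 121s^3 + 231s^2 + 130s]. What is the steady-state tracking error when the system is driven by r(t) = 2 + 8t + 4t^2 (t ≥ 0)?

infinity

Lowest-order denominator term is 130s, so the open loop has 1 pole at the origin → type 1 system. By superposition:
  • 2: tracked with zero error.
  • 8t: e_ss = 8/K_v with K_v=8/13 → 13.
  • 4t^2: a type-1 system cannot track it, e_ss → ∞.
The unbounded component dominates.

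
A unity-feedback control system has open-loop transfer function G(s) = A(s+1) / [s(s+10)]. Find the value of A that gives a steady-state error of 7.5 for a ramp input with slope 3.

4

G(s) has one factor of s in the denominator, so the system is type 1.
K_v = lim_{s→0} s·G(s) = A·1 / (10) = 0.1·A.
e_ss = 3/K_v = 7.5 ⇒ K_v = 0.4 ⇒ A = 0.4/0.1 = 4.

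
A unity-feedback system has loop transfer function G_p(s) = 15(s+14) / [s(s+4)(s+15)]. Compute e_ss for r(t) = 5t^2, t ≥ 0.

infinity

The open loop has one pole at the origin → type 1 system.
For a type-1 system K_a = 0, so e_ss to a parabolic input is unbounded.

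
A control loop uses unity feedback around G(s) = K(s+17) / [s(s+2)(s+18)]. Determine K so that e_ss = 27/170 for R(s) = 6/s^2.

80

The open loop has one pole at the origin → type 1 system.
K_v = lim_{s→0} s·G(s) = K·17 / (2·18) = (17/36)·K.
e_ss = 6/K_v = 27/170 ⇒ K_v = 340/9 ⇒ K = (340/9)/(17/36) = 80.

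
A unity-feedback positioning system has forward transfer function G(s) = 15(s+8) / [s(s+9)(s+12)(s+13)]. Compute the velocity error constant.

G(s) has one factor of s in the denominator, so the system is type 1.
K_v = lim_{s→0} s·G(s) = 15·8 / (9·12·13) = 10/117.

10/117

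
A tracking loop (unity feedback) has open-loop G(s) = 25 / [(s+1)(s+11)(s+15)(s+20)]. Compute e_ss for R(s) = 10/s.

G(s) has no factors of s in the denominator, so the system is type 0.
K_p = lim_{s→0} G(s) = 25 / (1·11·15·20) = 1/132.
e_ss = 10/(1 + K_p) = 10/(133/132) = 1320/133.

1320/133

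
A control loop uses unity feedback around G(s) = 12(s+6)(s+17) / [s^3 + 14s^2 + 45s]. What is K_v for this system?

27.2

Factoring s from the denominator leaves a polynomial with constant term 45, so the system is type 1.
K_v = lim_{s→0} s·G(s) = 12·6·17 / 45 = 27.2.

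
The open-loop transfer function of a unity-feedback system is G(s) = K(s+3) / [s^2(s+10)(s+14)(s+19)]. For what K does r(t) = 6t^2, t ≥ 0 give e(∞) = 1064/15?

System type = 2 (two poles at s=0).
K_a = lim_{s→0} s^2·G(s) = K·3 / (10·14·19) = (3/2660)·K.
e_ss = 12/K_a = 1064/15 ⇒ K_a = 45/266 ⇒ K = (45/266)/(3/2660) = 150.

150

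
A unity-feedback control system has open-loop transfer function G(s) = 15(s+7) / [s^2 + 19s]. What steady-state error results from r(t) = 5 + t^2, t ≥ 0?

infinity

Factoring s from the denominator leaves a polynomial with constant term 19, so the system is type 1. By superposition:
  • 5: tracked with zero error.
  • t^2: a type-1 system cannot track it, e_ss → ∞.
The unbounded component dominates.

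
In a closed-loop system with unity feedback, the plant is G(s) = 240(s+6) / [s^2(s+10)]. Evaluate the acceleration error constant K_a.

144

System type = 2 (two poles at s=0).
K_a = lim_{s→0} s^2·G(s) = 240·6 / (10) = 144.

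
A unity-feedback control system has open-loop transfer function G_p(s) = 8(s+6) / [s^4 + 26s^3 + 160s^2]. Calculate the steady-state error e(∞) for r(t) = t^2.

20/3

The denominator has no term below 160s^2 — 2 poles at s=0, type 2.
K_a = lim_{s→0} s^2·G_p(s) = 8·6 / 160 = 0.3.
r(t) = t^2 gives R(s) = 2/s^3.
e_ss = 2/K_a = 2/0.3 = 20/3.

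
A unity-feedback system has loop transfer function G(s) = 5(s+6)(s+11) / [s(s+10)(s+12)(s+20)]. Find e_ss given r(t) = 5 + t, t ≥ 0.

80/11

System type = 1 (one pole at s=0). Treating each term separately:
  • 5: tracked with zero error.
  • t: e_ss = 1/K_v with K_v=0.1375 → 80/11.
Total e_ss = 80/11.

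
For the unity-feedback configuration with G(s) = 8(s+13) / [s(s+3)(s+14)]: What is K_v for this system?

52/21

G(s) has one factor of s in the denominator, so the system is type 1.
K_v = lim_{s→0} s·G(s) = 8·13 / (3·14) = 52/21.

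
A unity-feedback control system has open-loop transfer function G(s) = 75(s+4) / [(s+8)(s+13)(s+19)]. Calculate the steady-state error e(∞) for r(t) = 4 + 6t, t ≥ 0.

No free integrators in G(s): this is a type 0 system. By superposition:
  • 4: e_ss = 4/(1+K_p) with K_p=75/494 → 1976/569.
  • 6t: a type-0 system cannot track it, e_ss → ∞.
The unbounded component dominates.

infinity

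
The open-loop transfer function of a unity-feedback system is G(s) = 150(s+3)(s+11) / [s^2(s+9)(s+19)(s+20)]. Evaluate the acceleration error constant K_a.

55/38

System type = 2 (two poles at s=0).
K_a = lim_{s→0} s^2·G(s) = 150·3·11 / (9·19·20) = 55/38.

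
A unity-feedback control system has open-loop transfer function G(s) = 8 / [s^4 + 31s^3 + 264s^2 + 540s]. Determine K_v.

2/135

The denominator has no term below 540s — 1 pole at s=0, type 1.
K_v = lim_{s→0} s·G(s) = 8 / 540 = 2/135.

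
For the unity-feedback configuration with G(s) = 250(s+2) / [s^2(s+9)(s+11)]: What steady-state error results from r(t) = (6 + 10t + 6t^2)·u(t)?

System type = 2 (two poles at s=0). Taking each input component in turn:
  • 6: tracked with zero error.
  • 10t: tracked with zero error.
  • 6t^2: e_ss = 12/K_a with K_a=500/99 → 2.376.
Total e_ss = 2.376.

2.376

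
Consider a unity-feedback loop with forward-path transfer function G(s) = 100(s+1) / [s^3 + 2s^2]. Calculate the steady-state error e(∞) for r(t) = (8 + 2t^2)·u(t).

The denominator has no term below 2s^2 — 2 poles at s=0, type 2. Treating each term separately:
  • 8: tracked with zero error.
  • 2t^2: e_ss = 4/K_a with K_a=50 → 0.08.
Total e_ss = 0.08.

0.08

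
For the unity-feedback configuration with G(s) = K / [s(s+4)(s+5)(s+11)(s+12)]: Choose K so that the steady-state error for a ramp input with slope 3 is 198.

40

The open loop has one pole at the origin → type 1 system.
K_v = lim_{s→0} s·G(s) = K / (4·5·11·12) = (1/2640)·K.
e_ss = 3/K_v = 198 ⇒ K_v = 1/66 ⇒ K = (1/66)/(1/2640) = 40.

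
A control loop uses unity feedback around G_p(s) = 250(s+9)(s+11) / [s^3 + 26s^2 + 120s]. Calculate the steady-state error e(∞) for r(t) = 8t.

Lowest-order denominator term is 120s, so the open loop has 1 pole at the origin → type 1 system.
K_v = lim_{s→0} s·G_p(s) = 250·9·11 / 120 = 206.25.
e_ss = 8/K_v = 8/206.25 = 32/825.

32/825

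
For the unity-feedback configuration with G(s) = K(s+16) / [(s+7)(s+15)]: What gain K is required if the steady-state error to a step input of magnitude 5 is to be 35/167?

150

System type = 0 (no poles at s=0).
K_p = lim_{s→0} G(s) = K·16 / (7·15) = (16/105)·K.
e_ss = 5/(1 + K_p) = 35/167 ⇒ 1 + (16/105)·K = 167/7 ⇒ K = 150.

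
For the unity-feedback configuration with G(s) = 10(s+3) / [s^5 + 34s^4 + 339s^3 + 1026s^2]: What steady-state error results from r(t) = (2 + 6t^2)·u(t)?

The denominator has no term below 1026s^2 — 2 poles at s=0, type 2. Taking each input component in turn:
  • 2: tracked with zero error.
  • 6t^2: e_ss = 12/K_a with K_a=5/171 → 410.4.
Total e_ss = 410.4.

410.4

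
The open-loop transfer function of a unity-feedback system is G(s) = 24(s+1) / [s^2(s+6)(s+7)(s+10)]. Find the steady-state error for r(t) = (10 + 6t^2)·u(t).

The open loop has two poles at the origin → type 2 system. By superposition:
  • 10: tracked with zero error.
  • 6t^2: e_ss = 12/K_a with K_a=2/35 → 210.
Total e_ss = 210.

210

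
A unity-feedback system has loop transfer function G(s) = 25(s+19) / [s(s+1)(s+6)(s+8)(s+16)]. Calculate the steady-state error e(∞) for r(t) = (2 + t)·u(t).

768/475

One free integrator in G(s): this is a type 1 system. Taking each input component in turn:
  • 2: tracked with zero error.
  • t: e_ss = 1/K_v with K_v=475/768 → 768/475.
Total e_ss = 768/475.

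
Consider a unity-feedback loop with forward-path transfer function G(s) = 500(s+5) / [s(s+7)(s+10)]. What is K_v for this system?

The open loop has one pole at the origin → type 1 system.
K_v = lim_{s→0} s·G(s) = 500·5 / (7·10) = 250/7.

250/7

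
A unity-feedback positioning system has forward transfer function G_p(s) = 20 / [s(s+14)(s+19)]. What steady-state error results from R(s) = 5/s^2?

66.5

The open loop has one pole at the origin → type 1 system.
K_v = lim_{s→0} s·G_p(s) = 20 / (14·19) = 10/133.
e_ss = 5/K_v = 5/(10/133) = 66.5.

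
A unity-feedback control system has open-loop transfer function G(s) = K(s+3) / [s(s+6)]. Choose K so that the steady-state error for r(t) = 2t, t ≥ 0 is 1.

4

The open loop has one pole at the origin → type 1 system.
K_v = lim_{s→0} s·G(s) = K·3 / (6) = 0.5·K.
e_ss = 2/K_v = 1 ⇒ K_v = 2 ⇒ K = 2/0.5 = 4.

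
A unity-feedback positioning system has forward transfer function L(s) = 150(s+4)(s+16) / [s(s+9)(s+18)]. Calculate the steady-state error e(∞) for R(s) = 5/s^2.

L(s) has one factor of s in the denominator, so the system is type 1.
K_v = lim_{s→0} s·L(s) = 150·4·16 / (9·18) = 1600/27.
e_ss = 5/K_v = 5/(1600/27) = 27/320.

27/320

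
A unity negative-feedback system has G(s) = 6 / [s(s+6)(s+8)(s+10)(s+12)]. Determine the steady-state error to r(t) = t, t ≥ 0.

G(s) has one factor of s in the denominator, so the system is type 1.
K_v = lim_{s→0} s·G(s) = 6 / (6·8·10·12) = 1/960.
e_ss = 1/K_v = 1/(1/960) = 960.

960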